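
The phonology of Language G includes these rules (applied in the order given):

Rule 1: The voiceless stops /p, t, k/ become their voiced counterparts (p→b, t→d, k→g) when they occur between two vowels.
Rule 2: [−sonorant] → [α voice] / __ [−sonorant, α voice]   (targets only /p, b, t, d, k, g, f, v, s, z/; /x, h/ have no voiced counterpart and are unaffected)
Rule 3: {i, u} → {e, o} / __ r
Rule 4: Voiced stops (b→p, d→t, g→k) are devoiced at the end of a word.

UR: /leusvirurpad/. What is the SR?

leuzverorpat

Rule 1 (intervocalic voicing): no segment meets the environment; /leusvirurpad/ is unchanged.
Rule 2 (regressive voicing assimilation): /s/ precedes the voiced obstruent /v/, so it voices to [z] by assimilation. /leusvirurpad/ → leuzvirurpad.
Rule 3 (pre-rhotic lowering): /i/ is a high vowel immediately before /r/, so it lowers to [e]. /u/ is a high vowel immediately before /r/, so it lowers to [o]. /leuzvirurpad/ → leuzverorpad.
Rule 4 (final devoicing): /d/ is a voiced stop in word-final position, so it devoices to [t]. /leuzverorpad/ → leuzverorpat.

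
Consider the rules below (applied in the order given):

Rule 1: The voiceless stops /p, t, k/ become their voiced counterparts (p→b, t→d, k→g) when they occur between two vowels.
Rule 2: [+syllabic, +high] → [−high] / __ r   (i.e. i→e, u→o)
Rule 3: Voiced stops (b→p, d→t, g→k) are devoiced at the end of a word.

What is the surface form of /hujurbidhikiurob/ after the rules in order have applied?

Rule 1 (intervocalic voicing): /k/ is a voiceless stop between vowels /i/ and /i/, so it voices to [g]. /hujurbidhikiurob/ → hujurbidhigiurob.
Rule 2 (pre-rhotic lowering): /u/ is a high vowel immediately before /r/, so it lowers to [o]. /u/ is a high vowel immediately before /r/, so it lowers to [o]. /hujurbidhigiurob/ → hujorbidhigiorob.
Rule 3 (final devoicing): /b/ is a voiced stop in word-final position, so it devoices to [p]. /hujorbidhigiorob/ → hujorbidhigiorop.

hujorbidhigiorop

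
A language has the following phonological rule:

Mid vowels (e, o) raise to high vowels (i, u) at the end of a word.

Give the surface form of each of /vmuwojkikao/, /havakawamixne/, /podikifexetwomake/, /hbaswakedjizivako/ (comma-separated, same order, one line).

/vmuwojkikao/: /o/ is a mid vowel in word-final position, so it raises to [u]. → [vmuwojkikau].
/havakawamixne/: /e/ is a mid vowel in word-final position, so it raises to [i]. → [havakawamixni].
/podikifexetwomake/: /e/ is a mid vowel in word-final position, so it raises to [i]. → [podikifexetwomaki].
/hbaswakedjizivako/: /o/ is a mid vowel in word-final position, so it raises to [u]. → [hbaswakedjizivaku].

vmuwojkikau, havakawamixni, podikifexetwomaki, hbaswakedjizivaku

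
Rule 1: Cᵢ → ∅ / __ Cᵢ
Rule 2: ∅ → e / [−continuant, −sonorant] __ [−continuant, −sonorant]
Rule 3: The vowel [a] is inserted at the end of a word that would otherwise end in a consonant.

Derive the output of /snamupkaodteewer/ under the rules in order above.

snamupekaodeteewera

Rule 1 (degemination): no segment meets the environment; /snamupkaodteewer/ is unchanged.
Rule 2 (stop-cluster e-epenthesis): /p/ and /k/ form a stop–stop cluster, so [e] is inserted between them. /d/ and /t/ form a stop–stop cluster, so [e] is inserted between them. /snamupkaodteewer/ → snamupekaodeteewer.
Rule 3 (final a-epenthesis): the form ends in the consonant /r/, so [a] is inserted word-finally. /snamupekaodeteewer/ → snamupekaodeteewera.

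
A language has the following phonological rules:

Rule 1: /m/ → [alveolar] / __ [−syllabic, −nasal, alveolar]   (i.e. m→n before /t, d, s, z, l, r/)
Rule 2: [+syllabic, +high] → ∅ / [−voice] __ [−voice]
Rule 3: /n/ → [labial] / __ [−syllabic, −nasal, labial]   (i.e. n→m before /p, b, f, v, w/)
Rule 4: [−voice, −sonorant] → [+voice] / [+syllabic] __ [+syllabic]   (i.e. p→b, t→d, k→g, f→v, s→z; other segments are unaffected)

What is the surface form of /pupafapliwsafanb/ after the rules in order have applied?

Rule 1 (nasal place assimilation): no segment meets the environment; /pupafapliwsafanb/ is unchanged.
Rule 2 (high vowel syncope): /u/ is a high vowel flanked by voiceless consonants /p/ and /p/, so it deletes. /pupafapliwsafanb/ → ppafapliwsafanb.
Rule 3 (nasal place assimilation): /n/ precedes the labial consonant /b/, so it assimilates in place to [m]. /ppafapliwsafanb/ → ppafapliwsafamb.
Rule 4 (intervocalic voicing): /f/ is a voiceless obstruent between vowels /a/ and /a/, so it voices to [v]. /f/ is a voiceless obstruent between vowels /a/ and /a/, so it voices to [v]. /ppafapliwsafamb/ → ppavapliwsavamb.

ppavapliwsavamb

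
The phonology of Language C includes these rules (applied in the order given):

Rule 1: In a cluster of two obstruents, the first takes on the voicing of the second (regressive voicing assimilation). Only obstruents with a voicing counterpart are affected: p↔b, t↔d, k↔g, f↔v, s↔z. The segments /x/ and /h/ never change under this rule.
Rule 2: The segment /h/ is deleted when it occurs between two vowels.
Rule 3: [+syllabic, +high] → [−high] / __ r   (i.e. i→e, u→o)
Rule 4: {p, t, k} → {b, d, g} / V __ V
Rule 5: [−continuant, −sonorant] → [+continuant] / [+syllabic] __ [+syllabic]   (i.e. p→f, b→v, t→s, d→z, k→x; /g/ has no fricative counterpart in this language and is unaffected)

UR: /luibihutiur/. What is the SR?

luiviuzior

Rule 1 (regressive voicing assimilation): no segment meets the environment; /luibihutiur/ is unchanged.
Rule 2 (intervocalic h-deletion): /h/ occurs between vowels /i/ and /u/, so it deletes. /luibihutiur/ → luibiutiur.
Rule 3 (pre-rhotic lowering): /u/ is a high vowel immediately before /r/, so it lowers to [o]. /luibiutiur/ → luibiutior.
Rule 4 (intervocalic voicing): /t/ is a voiceless stop between vowels /u/ and /i/, so it voices to [d]. /luibiutior/ → luibiudior.
Rule 5 (intervocalic spirantization): /b/ is a stop between vowels /i/ and /i/, so it spirantizes to the fricative [v]. /d/ is a stop between vowels /u/ and /i/, so it spirantizes to the fricative [z]. /luibiudior/ → luiviuzior.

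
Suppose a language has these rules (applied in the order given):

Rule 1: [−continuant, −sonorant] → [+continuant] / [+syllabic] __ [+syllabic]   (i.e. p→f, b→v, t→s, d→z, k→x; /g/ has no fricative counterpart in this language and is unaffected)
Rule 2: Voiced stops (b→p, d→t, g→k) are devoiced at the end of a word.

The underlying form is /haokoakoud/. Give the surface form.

haoxoaxout

Rule 1 (intervocalic spirantization): /k/ is a stop between vowels /o/ and /o/, so it spirantizes to the fricative [x]. /k/ is a stop between vowels /a/ and /o/, so it spirantizes to the fricative [x]. /haokoakoud/ → haoxoaxoud.
Rule 2 (final devoicing): /d/ is a voiced stop in word-final position, so it devoices to [t]. /haoxoaxoud/ → haoxoaxout.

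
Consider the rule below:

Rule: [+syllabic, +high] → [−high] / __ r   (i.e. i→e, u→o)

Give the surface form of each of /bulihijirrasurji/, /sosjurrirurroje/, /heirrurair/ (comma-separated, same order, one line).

/bulihijirrasurji/: /i/ is a high vowel immediately before /r/, so it lowers to [e]. /u/ is a high vowel immediately before /r/, so it lowers to [o]. → [bulihijerrasorji].
/sosjurrirurroje/: /u/ is a high vowel immediately before /r/, so it lowers to [o]. /i/ is a high vowel immediately before /r/, so it lowers to [e]. /u/ is a high vowel immediately before /r/, so it lowers to [o]. → [sosjorrerorroje].
/heirrurair/: /i/ is a high vowel immediately before /r/, so it lowers to [e]. /u/ is a high vowel immediately before /r/, so it lowers to [o]. /i/ is a high vowel immediately before /r/, so it lowers to [e]. → [heerroraer].

bulihijerrasorji, sosjorrerorroje, heerroraer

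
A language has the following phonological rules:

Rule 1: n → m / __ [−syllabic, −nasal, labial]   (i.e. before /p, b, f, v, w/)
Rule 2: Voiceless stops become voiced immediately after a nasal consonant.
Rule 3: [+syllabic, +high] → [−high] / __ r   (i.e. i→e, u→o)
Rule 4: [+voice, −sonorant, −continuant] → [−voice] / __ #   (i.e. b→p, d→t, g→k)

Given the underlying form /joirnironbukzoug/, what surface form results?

Rule 1 (nasal place assimilation): /n/ precedes the labial consonant /b/, so it assimilates in place to [m]. /joirnironbukzoug/ → joirnirombukzoug.
Rule 2 (post-nasal voicing): no segment meets the environment; /joirnirombukzoug/ is unchanged.
Rule 3 (pre-rhotic lowering): /i/ is a high vowel immediately before /r/, so it lowers to [e]. /i/ is a high vowel immediately before /r/, so it lowers to [e]. /joirnirombukzoug/ → joernerombukzoug.
Rule 4 (final devoicing): /g/ is a voiced stop in word-final position, so it devoices to [k]. /joernerombukzoug/ → joernerombukzouk.

joernerombukzouk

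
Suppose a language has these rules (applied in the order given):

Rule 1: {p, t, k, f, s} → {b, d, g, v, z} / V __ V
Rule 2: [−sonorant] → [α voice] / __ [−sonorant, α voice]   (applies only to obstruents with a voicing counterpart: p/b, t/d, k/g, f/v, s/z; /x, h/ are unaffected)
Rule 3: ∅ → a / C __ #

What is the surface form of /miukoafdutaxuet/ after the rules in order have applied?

miugoavdudaxueta

Rule 1 (intervocalic voicing): /k/ is a voiceless obstruent between vowels /u/ and /o/, so it voices to [g]. /t/ is a voiceless obstruent between vowels /u/ and /a/, so it voices to [d]. /miukoafdutaxuet/ → miugoafdudaxuet.
Rule 2 (regressive voicing assimilation): /f/ precedes the voiced obstruent /d/, so it voices to [v] by assimilation. /miugoafdudaxuet/ → miugoavdudaxuet.
Rule 3 (final a-epenthesis): the form ends in the consonant /t/, so [a] is inserted word-finally. /miugoavdudaxuet/ → miugoavdudaxueta.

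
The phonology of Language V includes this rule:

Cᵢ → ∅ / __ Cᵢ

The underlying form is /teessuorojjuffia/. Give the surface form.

teesuorojufia

/ss/ is a geminate; the first /s/ deletes.
/jj/ is a geminate; the first /j/ deletes.
/ff/ is a geminate; the first /f/ deletes.
Surface form: [teesuorojufia].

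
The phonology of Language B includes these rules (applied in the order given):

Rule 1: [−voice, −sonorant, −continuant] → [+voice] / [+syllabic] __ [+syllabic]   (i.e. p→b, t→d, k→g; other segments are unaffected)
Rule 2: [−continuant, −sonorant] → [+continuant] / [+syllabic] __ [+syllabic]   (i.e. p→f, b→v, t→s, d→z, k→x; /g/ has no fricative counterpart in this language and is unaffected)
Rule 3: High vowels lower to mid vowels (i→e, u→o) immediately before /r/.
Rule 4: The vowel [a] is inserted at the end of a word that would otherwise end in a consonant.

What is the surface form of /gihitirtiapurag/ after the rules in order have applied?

gihizertiavoraga

Rule 1 (intervocalic voicing): /t/ is a voiceless stop between vowels /i/ and /i/, so it voices to [d]. /p/ is a voiceless stop between vowels /a/ and /u/, so it voices to [b]. /gihitirtiapurag/ → gihidirtiaburag.
Rule 2 (intervocalic spirantization): /d/ is a stop between vowels /i/ and /i/, so it spirantizes to the fricative [z]. /b/ is a stop between vowels /a/ and /u/, so it spirantizes to the fricative [v]. /gihidirtiaburag/ → gihizirtiavurag.
Rule 3 (pre-rhotic lowering): /i/ is a high vowel immediately before /r/, so it lowers to [e]. /u/ is a high vowel immediately before /r/, so it lowers to [o]. /gihizirtiavurag/ → gihizertiavorag.
Rule 4 (final a-epenthesis): the form ends in the consonant /g/, so [a] is inserted word-finally. /gihizertiavorag/ → gihizertiavoraga.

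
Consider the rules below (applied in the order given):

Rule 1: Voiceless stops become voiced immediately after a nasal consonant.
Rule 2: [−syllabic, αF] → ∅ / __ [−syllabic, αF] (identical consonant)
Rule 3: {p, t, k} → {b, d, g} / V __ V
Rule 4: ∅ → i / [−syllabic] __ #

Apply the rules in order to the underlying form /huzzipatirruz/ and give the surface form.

Rule 1 (post-nasal voicing): no segment meets the environment; /huzzipatirruz/ is unchanged.
Rule 2 (degemination): /zz/ is a geminate; the first /z/ deletes. /rr/ is a geminate; the first /r/ deletes. /huzzipatirruz/ → huzipatiruz.
Rule 3 (intervocalic voicing): /p/ is a voiceless stop between vowels /i/ and /a/, so it voices to [b]. /t/ is a voiceless stop between vowels /a/ and /i/, so it voices to [d]. /huzipatiruz/ → huzibadiruz.
Rule 4 (final i-epenthesis): the form ends in the consonant /z/, so [i] is inserted word-finally. /huzibadiruz/ → huzibadiruzi.

huzibadiruzi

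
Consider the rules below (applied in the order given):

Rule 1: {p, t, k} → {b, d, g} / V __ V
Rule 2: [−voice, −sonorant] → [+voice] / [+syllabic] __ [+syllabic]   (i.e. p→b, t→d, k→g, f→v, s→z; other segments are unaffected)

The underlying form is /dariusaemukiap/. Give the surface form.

Rule 1 (intervocalic voicing): /k/ is a voiceless stop between vowels /u/ and /i/, so it voices to [g]. /dariusaemukiap/ → dariusaemugiap.
Rule 2 (intervocalic voicing): /s/ is a voiceless obstruent between vowels /u/ and /a/, so it voices to [z]. /dariusaemugiap/ → dariuzaemugiap.

dariuzaemugiap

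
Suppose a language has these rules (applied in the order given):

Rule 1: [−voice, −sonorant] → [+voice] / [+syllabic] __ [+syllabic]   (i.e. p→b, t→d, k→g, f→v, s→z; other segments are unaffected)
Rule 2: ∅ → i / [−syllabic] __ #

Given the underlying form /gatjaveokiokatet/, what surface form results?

gatjaveogiogadeti

Rule 1 (intervocalic voicing): /k/ is a voiceless obstruent between vowels /o/ and /i/, so it voices to [g]. /k/ is a voiceless obstruent between vowels /o/ and /a/, so it voices to [g]. /t/ is a voiceless obstruent between vowels /a/ and /e/, so it voices to [d]. /gatjaveokiokatet/ → gatjaveogiogadet.
Rule 2 (final i-epenthesis): the form ends in the consonant /t/, so [i] is inserted word-finally. /gatjaveogiogadet/ → gatjaveogiogadeti.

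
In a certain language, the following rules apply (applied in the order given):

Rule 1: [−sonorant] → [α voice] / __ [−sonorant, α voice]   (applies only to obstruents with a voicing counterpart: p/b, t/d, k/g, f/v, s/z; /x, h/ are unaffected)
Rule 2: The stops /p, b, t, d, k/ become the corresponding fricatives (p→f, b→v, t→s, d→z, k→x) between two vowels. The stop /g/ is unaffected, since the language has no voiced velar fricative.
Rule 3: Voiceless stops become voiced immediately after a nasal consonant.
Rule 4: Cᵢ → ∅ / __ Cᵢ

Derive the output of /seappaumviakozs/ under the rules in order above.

Rule 1 (regressive voicing assimilation): /z/ precedes the voiceless obstruent /s/, so it devoices to [s] by assimilation. /seappaumviakozs/ → seappaumviakoss.
Rule 2 (intervocalic spirantization): /k/ is a stop between vowels /a/ and /o/, so it spirantizes to the fricative [x]. /seappaumviakoss/ → seappaumviaxoss.
Rule 3 (post-nasal voicing): no segment meets the environment; /seappaumviaxoss/ is unchanged.
Rule 4 (degemination): /pp/ is a geminate; the first /p/ deletes. /ss/ is a geminate; the first /s/ deletes. /seappaumviaxoss/ → seapaumviaxos.

seapaumviaxos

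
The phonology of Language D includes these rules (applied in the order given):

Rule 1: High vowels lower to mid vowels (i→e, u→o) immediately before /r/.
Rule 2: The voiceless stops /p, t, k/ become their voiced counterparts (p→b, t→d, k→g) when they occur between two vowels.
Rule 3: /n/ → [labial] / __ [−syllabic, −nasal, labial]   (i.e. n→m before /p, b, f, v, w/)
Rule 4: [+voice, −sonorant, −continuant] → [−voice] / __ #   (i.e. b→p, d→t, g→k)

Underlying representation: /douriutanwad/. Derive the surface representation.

dooriudamwat

Rule 1 (pre-rhotic lowering): /u/ is a high vowel immediately before /r/, so it lowers to [o]. /douriutanwad/ → dooriutanwad.
Rule 2 (intervocalic voicing): /t/ is a voiceless stop between vowels /u/ and /a/, so it voices to [d]. /dooriutanwad/ → dooriudanwad.
Rule 3 (nasal place assimilation): /n/ precedes the labial consonant /w/, so it assimilates in place to [m]. /dooriudanwad/ → dooriudamwad.
Rule 4 (final devoicing): /d/ is a voiced stop in word-final position, so it devoices to [t]. /dooriudamwad/ → dooriudamwat.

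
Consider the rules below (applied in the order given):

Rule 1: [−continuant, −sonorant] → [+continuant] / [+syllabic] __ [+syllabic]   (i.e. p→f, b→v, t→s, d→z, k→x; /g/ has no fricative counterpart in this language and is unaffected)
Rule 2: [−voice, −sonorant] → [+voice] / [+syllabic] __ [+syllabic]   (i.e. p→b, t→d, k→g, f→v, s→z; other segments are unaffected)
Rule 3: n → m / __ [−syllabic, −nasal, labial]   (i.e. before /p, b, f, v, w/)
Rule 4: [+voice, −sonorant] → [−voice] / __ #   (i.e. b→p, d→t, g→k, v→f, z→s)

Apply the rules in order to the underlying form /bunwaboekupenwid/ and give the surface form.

bumwavoexuvemwit

Rule 1 (intervocalic spirantization): /b/ is a stop between vowels /a/ and /o/, so it spirantizes to the fricative [v]. /k/ is a stop between vowels /e/ and /u/, so it spirantizes to the fricative [x]. /p/ is a stop between vowels /u/ and /e/, so it spirantizes to the fricative [f]. /bunwaboekupenwid/ → bunwavoexufenwid.
Rule 2 (intervocalic voicing): /f/ is a voiceless obstruent between vowels /u/ and /e/, so it voices to [v]. /bunwavoexufenwid/ → bunwavoexuvenwid.
Rule 3 (nasal place assimilation): /n/ precedes the labial consonant /w/, so it assimilates in place to [m]. /n/ precedes the labial consonant /w/, so it assimilates in place to [m]. /bunwavoexuvenwid/ → bumwavoexuvemwid.
Rule 4 (final devoicing): /d/ is a voiced obstruent in word-final position, so it devoices to [t]. /bumwavoexuvemwid/ → bumwavoexuvemwit.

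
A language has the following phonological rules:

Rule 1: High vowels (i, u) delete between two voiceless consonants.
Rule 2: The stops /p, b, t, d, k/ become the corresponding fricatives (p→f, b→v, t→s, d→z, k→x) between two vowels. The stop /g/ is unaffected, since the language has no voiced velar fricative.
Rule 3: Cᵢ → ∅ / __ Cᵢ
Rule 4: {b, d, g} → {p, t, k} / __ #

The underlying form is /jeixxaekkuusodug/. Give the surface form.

jeixaekuusozuk

Rule 1 (high vowel syncope): no segment meets the environment; /jeixxaekkuusodug/ is unchanged.
Rule 2 (intervocalic spirantization): /d/ is a stop between vowels /o/ and /u/, so it spirantizes to the fricative [z]. /jeixxaekkuusodug/ → jeixxaekkuusozug.
Rule 3 (degemination): /xx/ is a geminate; the first /x/ deletes. /kk/ is a geminate; the first /k/ deletes. /jeixxaekkuusozug/ → jeixaekuusozug.
Rule 4 (final devoicing): /g/ is a voiced stop in word-final position, so it devoices to [k]. /jeixaekuusozug/ → jeixaekuusozuk.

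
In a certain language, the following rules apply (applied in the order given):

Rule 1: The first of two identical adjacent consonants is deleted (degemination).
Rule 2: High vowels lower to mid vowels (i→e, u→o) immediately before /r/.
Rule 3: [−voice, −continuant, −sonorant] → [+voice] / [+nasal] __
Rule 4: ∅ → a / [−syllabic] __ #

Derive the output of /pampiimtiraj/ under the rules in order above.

Rule 1 (degemination): no segment meets the environment; /pampiimtiraj/ is unchanged.
Rule 2 (pre-rhotic lowering): /i/ is a high vowel immediately before /r/, so it lowers to [e]. /pampiimtiraj/ → pampiimteraj.
Rule 3 (post-nasal voicing): /p/ is a voiceless stop immediately after the nasal /m/, so it voices to [b]. /t/ is a voiceless stop immediately after the nasal /m/, so it voices to [d]. /pampiimteraj/ → pambiimderaj.
Rule 4 (final a-epenthesis): the form ends in the consonant /j/, so [a] is inserted word-finally. /pambiimderaj/ → pambiimderaja.

pambiimderaja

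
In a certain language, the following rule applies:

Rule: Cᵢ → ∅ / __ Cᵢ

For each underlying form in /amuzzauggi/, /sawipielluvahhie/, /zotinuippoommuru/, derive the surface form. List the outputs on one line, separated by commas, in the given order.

amuzaugi, sawipieluvahie, zotinuipoomuru

/amuzzauggi/: /zz/ is a geminate; the first /z/ deletes. /gg/ is a geminate; the first /g/ deletes. → [amuzaugi].
/sawipielluvahhie/: /ll/ is a geminate; the first /l/ deletes. /hh/ is a geminate; the first /h/ deletes. → [sawipieluvahie].
/zotinuippoommuru/: /pp/ is a geminate; the first /p/ deletes. /mm/ is a geminate; the first /m/ deletes. → [zotinuipoomuru].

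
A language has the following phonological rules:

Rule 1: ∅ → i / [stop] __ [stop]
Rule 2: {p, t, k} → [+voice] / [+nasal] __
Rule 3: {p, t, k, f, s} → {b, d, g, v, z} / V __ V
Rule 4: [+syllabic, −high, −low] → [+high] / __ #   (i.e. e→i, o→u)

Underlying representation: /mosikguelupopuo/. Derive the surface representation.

Rule 1 (stop-cluster i-epenthesis): /k/ and /g/ form a stop–stop cluster, so [i] is inserted between them. /mosikguelupopuo/ → mosikiguelupopuo.
Rule 2 (post-nasal voicing): no segment meets the environment; /mosikiguelupopuo/ is unchanged.
Rule 3 (intervocalic voicing): /s/ is a voiceless obstruent between vowels /o/ and /i/, so it voices to [z]. /k/ is a voiceless obstruent between vowels /i/ and /i/, so it voices to [g]. /p/ is a voiceless obstruent between vowels /u/ and /o/, so it voices to [b]. /p/ is a voiceless obstruent between vowels /o/ and /u/, so it voices to [b]. /mosikiguelupopuo/ → mozigiguelubobuo.
Rule 4 (final vowel raising): /o/ is a mid vowel in word-final position, so it raises to [u]. /mozigiguelubobuo/ → mozigiguelubobuu.

mozigiguelubobuu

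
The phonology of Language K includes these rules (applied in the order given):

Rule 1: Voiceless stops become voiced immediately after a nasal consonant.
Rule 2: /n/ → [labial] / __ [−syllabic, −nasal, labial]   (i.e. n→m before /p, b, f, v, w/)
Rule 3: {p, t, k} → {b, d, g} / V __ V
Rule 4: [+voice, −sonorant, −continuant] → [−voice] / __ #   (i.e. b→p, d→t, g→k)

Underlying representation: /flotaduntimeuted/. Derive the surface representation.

flodadundimeudet

Rule 1 (post-nasal voicing): /t/ is a voiceless stop immediately after the nasal /n/, so it voices to [d]. /flotaduntimeuted/ → flotadundimeuted.
Rule 2 (nasal place assimilation): no segment meets the environment; /flotadundimeuted/ is unchanged.
Rule 3 (intervocalic voicing): /t/ is a voiceless stop between vowels /o/ and /a/, so it voices to [d]. /t/ is a voiceless stop between vowels /u/ and /e/, so it voices to [d]. /flotadundimeuted/ → flodadundimeuded.
Rule 4 (final devoicing): /d/ is a voiced stop in word-final position, so it devoices to [t]. /flodadundimeuded/ → flodadundimeudet.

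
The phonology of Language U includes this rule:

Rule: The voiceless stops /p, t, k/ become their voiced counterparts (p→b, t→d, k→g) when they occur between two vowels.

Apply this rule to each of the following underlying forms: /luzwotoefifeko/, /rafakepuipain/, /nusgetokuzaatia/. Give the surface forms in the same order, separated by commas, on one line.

luzwodoefifego, rafagebuibain, nusgedoguzaadia

/luzwotoefifeko/: /t/ is a voiceless stop between vowels /o/ and /o/, so it voices to [d]. /k/ is a voiceless stop between vowels /e/ and /o/, so it voices to [g]. → [luzwodoefifego].
/rafakepuipain/: /k/ is a voiceless stop between vowels /a/ and /e/, so it voices to [g]. /p/ is a voiceless stop between vowels /e/ and /u/, so it voices to [b]. /p/ is a voiceless stop between vowels /i/ and /a/, so it voices to [b]. → [rafagebuibain].
/nusgetokuzaatia/: /t/ is a voiceless stop between vowels /e/ and /o/, so it voices to [d]. /k/ is a voiceless stop between vowels /o/ and /u/, so it voices to [g]. /t/ is a voiceless stop between vowels /a/ and /i/, so it voices to [d]. → [nusgedoguzaadia].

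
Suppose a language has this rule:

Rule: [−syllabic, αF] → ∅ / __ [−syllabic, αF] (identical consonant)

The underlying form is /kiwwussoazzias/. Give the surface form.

/ww/ is a geminate; the first /w/ deletes.
/ss/ is a geminate; the first /s/ deletes.
/zz/ is a geminate; the first /z/ deletes.
Surface form: [kiwusoazias].

kiwusoazias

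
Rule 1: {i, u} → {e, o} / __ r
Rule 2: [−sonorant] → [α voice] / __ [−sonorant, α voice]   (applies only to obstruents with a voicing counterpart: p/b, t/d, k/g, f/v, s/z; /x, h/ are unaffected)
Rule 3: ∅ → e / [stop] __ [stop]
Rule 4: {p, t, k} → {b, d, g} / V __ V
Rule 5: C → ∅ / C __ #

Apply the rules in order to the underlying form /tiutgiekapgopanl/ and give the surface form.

tiudegiegabegoban

Rule 1 (pre-rhotic lowering): no segment meets the environment; /tiutgiekapgopanl/ is unchanged.
Rule 2 (regressive voicing assimilation): /t/ precedes the voiced obstruent /g/, so it voices to [d] by assimilation. /p/ precedes the voiced obstruent /g/, so it voices to [b] by assimilation. /tiutgiekapgopanl/ → tiudgiekabgopanl.
Rule 3 (stop-cluster e-epenthesis): /d/ and /g/ form a stop–stop cluster, so [e] is inserted between them. /b/ and /g/ form a stop–stop cluster, so [e] is inserted between them. /tiudgiekabgopanl/ → tiudegiekabegopanl.
Rule 4 (intervocalic voicing): /k/ is a voiceless stop between vowels /e/ and /a/, so it voices to [g]. /p/ is a voiceless stop between vowels /o/ and /a/, so it voices to [b]. /tiudegiekabegopanl/ → tiudegiegabegobanl.
Rule 5 (final cluster simplification): /l/ is the second consonant of a word-final cluster /nl/, so it deletes. /tiudegiegabegobanl/ → tiudegiegabegoban.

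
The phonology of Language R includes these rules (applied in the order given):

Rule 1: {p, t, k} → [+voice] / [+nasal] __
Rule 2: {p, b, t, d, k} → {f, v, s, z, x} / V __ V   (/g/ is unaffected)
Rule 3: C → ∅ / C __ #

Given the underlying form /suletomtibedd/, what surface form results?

sulesomdived

Rule 1 (post-nasal voicing): /t/ is a voiceless stop immediately after the nasal /m/, so it voices to [d]. /suletomtibedd/ → suletomdibedd.
Rule 2 (intervocalic spirantization): /t/ is a stop between vowels /e/ and /o/, so it spirantizes to the fricative [s]. /b/ is a stop between vowels /i/ and /e/, so it spirantizes to the fricative [v]. /suletomdibedd/ → sulesomdivedd.
Rule 3 (final cluster simplification): /d/ is the second consonant of a word-final cluster /dd/, so it deletes. /sulesomdivedd/ → sulesomdived.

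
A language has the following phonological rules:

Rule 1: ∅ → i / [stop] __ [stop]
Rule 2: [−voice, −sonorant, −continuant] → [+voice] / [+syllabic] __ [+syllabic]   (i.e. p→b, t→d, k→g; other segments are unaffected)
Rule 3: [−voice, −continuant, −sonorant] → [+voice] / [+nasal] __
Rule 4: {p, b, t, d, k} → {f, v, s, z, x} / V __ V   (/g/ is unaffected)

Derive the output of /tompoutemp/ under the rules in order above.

tombouzemb

Rule 1 (stop-cluster i-epenthesis): no segment meets the environment; /tompoutemp/ is unchanged.
Rule 2 (intervocalic voicing): /t/ is a voiceless stop between vowels /u/ and /e/, so it voices to [d]. /tompoutemp/ → tompoudemp.
Rule 3 (post-nasal voicing): /p/ is a voiceless stop immediately after the nasal /m/, so it voices to [b]. /p/ is a voiceless stop immediately after the nasal /m/, so it voices to [b]. /tompoudemp/ → tomboudemb.
Rule 4 (intervocalic spirantization): /d/ is a stop between vowels /u/ and /e/, so it spirantizes to the fricative [z]. /tomboudemb/ → tombouzemb.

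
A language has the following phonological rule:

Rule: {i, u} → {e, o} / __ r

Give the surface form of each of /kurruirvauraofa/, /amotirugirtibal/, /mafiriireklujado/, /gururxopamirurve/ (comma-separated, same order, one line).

korruervaoraofa, amoterugertibal, maferiereklujado, gororxopamerorve

/kurruirvauraofa/: /u/ is a high vowel immediately before /r/, so it lowers to [o]. /i/ is a high vowel immediately before /r/, so it lowers to [e]. /u/ is a high vowel immediately before /r/, so it lowers to [o]. → [korruervaoraofa].
/amotirugirtibal/: /i/ is a high vowel immediately before /r/, so it lowers to [e]. /i/ is a high vowel immediately before /r/, so it lowers to [e]. → [amoterugertibal].
/mafiriireklujado/: /i/ is a high vowel immediately before /r/, so it lowers to [e]. /i/ is a high vowel immediately before /r/, so it lowers to [e]. → [maferiereklujado].
/gururxopamirurve/: /u/ is a high vowel immediately before /r/, so it lowers to [o]. /u/ is a high vowel immediately before /r/, so it lowers to [o]. /i/ is a high vowel immediately before /r/, so it lowers to [e]. /u/ is a high vowel immediately before /r/, so it lowers to [o]. → [gororxopamerorve].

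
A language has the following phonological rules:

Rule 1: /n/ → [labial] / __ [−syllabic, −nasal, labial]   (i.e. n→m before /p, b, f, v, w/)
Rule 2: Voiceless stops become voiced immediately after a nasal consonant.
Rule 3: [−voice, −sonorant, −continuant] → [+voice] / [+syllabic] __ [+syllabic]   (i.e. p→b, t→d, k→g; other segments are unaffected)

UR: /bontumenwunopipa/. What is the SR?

bondumemwunobiba

Rule 1 (nasal place assimilation): /n/ precedes the labial consonant /w/, so it assimilates in place to [m]. /bontumenwunopipa/ → bontumemwunopipa.
Rule 2 (post-nasal voicing): /t/ is a voiceless stop immediately after the nasal /n/, so it voices to [d]. /bontumemwunopipa/ → bondumemwunopipa.
Rule 3 (intervocalic voicing): /p/ is a voiceless stop between vowels /o/ and /i/, so it voices to [b]. /p/ is a voiceless stop between vowels /i/ and /a/, so it voices to [b]. /bondumemwunopipa/ → bondumemwunobiba.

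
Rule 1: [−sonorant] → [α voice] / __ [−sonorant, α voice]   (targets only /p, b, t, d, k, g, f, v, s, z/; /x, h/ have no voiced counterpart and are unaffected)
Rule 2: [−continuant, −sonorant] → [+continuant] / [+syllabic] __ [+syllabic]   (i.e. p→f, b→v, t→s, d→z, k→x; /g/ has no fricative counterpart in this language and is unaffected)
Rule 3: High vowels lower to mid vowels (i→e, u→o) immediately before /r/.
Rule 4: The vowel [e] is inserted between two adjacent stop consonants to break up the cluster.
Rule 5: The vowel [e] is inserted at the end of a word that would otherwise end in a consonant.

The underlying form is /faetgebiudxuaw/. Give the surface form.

faedegeviutxuawe

Rule 1 (regressive voicing assimilation): /t/ precedes the voiced obstruent /g/, so it voices to [d] by assimilation. /d/ precedes the voiceless obstruent /x/, so it devoices to [t] by assimilation. /faetgebiudxuaw/ → faedgebiutxuaw.
Rule 2 (intervocalic spirantization): /b/ is a stop between vowels /e/ and /i/, so it spirantizes to the fricative [v]. /faedgebiutxuaw/ → faedgeviutxuaw.
Rule 3 (pre-rhotic lowering): no segment meets the environment; /faedgeviutxuaw/ is unchanged.
Rule 4 (stop-cluster e-epenthesis): /d/ and /g/ form a stop–stop cluster, so [e] is inserted between them. /faedgeviutxuaw/ → faedegeviutxuaw.
Rule 5 (final e-epenthesis): the form ends in the consonant /w/, so [e] is inserted word-finally. /faedegeviutxuaw/ → faedegeviutxuawe.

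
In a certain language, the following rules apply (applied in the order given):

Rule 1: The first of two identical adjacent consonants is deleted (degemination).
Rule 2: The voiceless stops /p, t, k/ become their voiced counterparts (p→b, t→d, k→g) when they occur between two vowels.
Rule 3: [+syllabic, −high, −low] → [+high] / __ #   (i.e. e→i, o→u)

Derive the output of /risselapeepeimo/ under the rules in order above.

riselabeebeimu

Rule 1 (degemination): /ss/ is a geminate; the first /s/ deletes. /risselapeepeimo/ → riselapeepeimo.
Rule 2 (intervocalic voicing): /p/ is a voiceless stop between vowels /a/ and /e/, so it voices to [b]. /p/ is a voiceless stop between vowels /e/ and /e/, so it voices to [b]. /riselapeepeimo/ → riselabeebeimo.
Rule 3 (final vowel raising): /o/ is a mid vowel in word-final position, so it raises to [u]. /riselabeebeimo/ → riselabeebeimu.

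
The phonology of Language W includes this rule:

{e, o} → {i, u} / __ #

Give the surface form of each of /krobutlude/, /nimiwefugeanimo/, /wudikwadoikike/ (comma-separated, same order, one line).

/krobutlude/: /e/ is a mid vowel in word-final position, so it raises to [i]. → [krobutludi].
/nimiwefugeanimo/: /o/ is a mid vowel in word-final position, so it raises to [u]. → [nimiwefugeanimu].
/wudikwadoikike/: /e/ is a mid vowel in word-final position, so it raises to [i]. → [wudikwadoikiki].

krobutludi, nimiwefugeanimu, wudikwadoikiki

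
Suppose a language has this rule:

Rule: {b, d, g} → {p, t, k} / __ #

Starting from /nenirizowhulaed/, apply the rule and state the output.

/d/ is a voiced stop in word-final position, so it devoices to [t].
Surface form: [nenirizowhulaet].

nenirizowhulaet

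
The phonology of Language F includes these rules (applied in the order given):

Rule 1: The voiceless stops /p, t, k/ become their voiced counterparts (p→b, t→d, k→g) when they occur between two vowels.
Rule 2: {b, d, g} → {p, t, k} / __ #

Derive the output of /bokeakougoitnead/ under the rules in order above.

bogeagougoitneat

Rule 1 (intervocalic voicing): /k/ is a voiceless stop between vowels /o/ and /e/, so it voices to [g]. /k/ is a voiceless stop between vowels /a/ and /o/, so it voices to [g]. /bokeakougoitnead/ → bogeagougoitnead.
Rule 2 (final devoicing): /d/ is a voiced stop in word-final position, so it devoices to [t]. /bogeagougoitnead/ → bogeagougoitneat.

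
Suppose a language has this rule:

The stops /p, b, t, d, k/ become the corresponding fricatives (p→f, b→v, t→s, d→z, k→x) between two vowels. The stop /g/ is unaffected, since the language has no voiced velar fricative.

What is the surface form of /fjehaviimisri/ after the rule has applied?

fjehaviimisri

No segment of /fjehaviimisri/ meets the structural description of the rule, so the form surfaces unchanged.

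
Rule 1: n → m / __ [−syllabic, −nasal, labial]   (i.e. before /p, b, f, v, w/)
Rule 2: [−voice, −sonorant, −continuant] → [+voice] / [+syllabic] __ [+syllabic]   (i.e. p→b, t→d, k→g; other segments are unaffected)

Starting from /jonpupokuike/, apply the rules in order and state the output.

jompuboguige

Rule 1 (nasal place assimilation): /n/ precedes the labial consonant /p/, so it assimilates in place to [m]. /jonpupokuike/ → jompupokuike.
Rule 2 (intervocalic voicing): /p/ is a voiceless stop between vowels /u/ and /o/, so it voices to [b]. /k/ is a voiceless stop between vowels /o/ and /u/, so it voices to [g]. /k/ is a voiceless stop between vowels /i/ and /e/, so it voices to [g]. /jompupokuike/ → jompuboguige.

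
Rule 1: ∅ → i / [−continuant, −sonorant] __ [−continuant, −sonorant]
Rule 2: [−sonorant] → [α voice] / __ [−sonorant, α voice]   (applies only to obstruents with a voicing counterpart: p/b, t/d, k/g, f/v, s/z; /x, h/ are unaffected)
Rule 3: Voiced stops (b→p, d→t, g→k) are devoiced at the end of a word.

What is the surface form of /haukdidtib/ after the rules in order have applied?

haukididitip

Rule 1 (stop-cluster i-epenthesis): /k/ and /d/ form a stop–stop cluster, so [i] is inserted between them. /d/ and /t/ form a stop–stop cluster, so [i] is inserted between them. /haukdidtib/ → haukididitib.
Rule 2 (regressive voicing assimilation): no segment meets the environment; /haukididitib/ is unchanged.
Rule 3 (final devoicing): /b/ is a voiced stop in word-final position, so it devoices to [p]. /haukididitib/ → haukididitip.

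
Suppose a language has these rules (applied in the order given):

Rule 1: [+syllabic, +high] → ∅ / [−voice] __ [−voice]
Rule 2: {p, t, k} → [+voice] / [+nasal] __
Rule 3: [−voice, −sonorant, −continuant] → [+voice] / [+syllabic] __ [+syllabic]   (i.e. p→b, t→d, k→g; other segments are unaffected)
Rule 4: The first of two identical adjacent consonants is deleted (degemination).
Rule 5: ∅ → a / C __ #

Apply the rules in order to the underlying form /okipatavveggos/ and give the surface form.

Rule 1 (high vowel syncope): /i/ is a high vowel flanked by voiceless consonants /k/ and /p/, so it deletes. /okipatavveggos/ → okpatavveggos.
Rule 2 (post-nasal voicing): no segment meets the environment; /okpatavveggos/ is unchanged.
Rule 3 (intervocalic voicing): /t/ is a voiceless stop between vowels /a/ and /a/, so it voices to [d]. /okpatavveggos/ → okpadavveggos.
Rule 4 (degemination): /vv/ is a geminate; the first /v/ deletes. /gg/ is a geminate; the first /g/ deletes. /okpadavveggos/ → okpadavegos.
Rule 5 (final a-epenthesis): the form ends in the consonant /s/, so [a] is inserted word-finally. /okpadavegos/ → okpadavegosa.

okpadavegosa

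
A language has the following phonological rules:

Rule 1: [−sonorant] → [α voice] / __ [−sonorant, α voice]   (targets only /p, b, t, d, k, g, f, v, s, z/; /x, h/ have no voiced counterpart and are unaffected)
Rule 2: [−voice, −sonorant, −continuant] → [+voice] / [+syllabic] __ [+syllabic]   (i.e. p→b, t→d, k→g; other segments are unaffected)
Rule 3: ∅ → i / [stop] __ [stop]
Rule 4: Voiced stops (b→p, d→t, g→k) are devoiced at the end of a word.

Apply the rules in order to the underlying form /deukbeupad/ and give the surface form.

deugibeubat

Rule 1 (regressive voicing assimilation): /k/ precedes the voiced obstruent /b/, so it voices to [g] by assimilation. /deukbeupad/ → deugbeupad.
Rule 2 (intervocalic voicing): /p/ is a voiceless stop between vowels /u/ and /a/, so it voices to [b]. /deugbeupad/ → deugbeubad.
Rule 3 (stop-cluster i-epenthesis): /g/ and /b/ form a stop–stop cluster, so [i] is inserted between them. /deugbeubad/ → deugibeubad.
Rule 4 (final devoicing): /d/ is a voiced stop in word-final position, so it devoices to [t]. /deugibeubad/ → deugibeubat.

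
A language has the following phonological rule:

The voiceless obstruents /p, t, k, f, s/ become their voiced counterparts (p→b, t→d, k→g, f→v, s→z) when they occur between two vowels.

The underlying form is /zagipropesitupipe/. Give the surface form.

zagiprobezidubibe

/p/ is a voiceless obstruent between vowels /o/ and /e/, so it voices to [b].
/s/ is a voiceless obstruent between vowels /e/ and /i/, so it voices to [z].
/t/ is a voiceless obstruent between vowels /i/ and /u/, so it voices to [d].
/p/ is a voiceless obstruent between vowels /u/ and /i/, so it voices to [b].
/p/ is a voiceless obstruent between vowels /i/ and /e/, so it voices to [b].
Surface form: [zagiprobezidubibe].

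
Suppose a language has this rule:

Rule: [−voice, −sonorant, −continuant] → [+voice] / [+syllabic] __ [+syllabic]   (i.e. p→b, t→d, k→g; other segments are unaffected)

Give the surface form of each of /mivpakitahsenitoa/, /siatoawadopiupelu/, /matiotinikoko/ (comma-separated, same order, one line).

/mivpakitahsenitoa/: /k/ is a voiceless stop between vowels /a/ and /i/, so it voices to [g]. /t/ is a voiceless stop between vowels /i/ and /a/, so it voices to [d]. /t/ is a voiceless stop between vowels /i/ and /o/, so it voices to [d]. → [mivpagidahsenidoa].
/siatoawadopiupelu/: /t/ is a voiceless stop between vowels /a/ and /o/, so it voices to [d]. /p/ is a voiceless stop between vowels /o/ and /i/, so it voices to [b]. /p/ is a voiceless stop between vowels /u/ and /e/, so it voices to [b]. → [siadoawadobiubelu].
/matiotinikoko/: /t/ is a voiceless stop between vowels /a/ and /i/, so it voices to [d]. /t/ is a voiceless stop between vowels /o/ and /i/, so it voices to [d]. /k/ is a voiceless stop between vowels /i/ and /o/, so it voices to [g]. /k/ is a voiceless stop between vowels /o/ and /o/, so it voices to [g]. → [madiodinigogo].

mivpagidahsenidoa, siadoawadobiubelu, madiodinigogo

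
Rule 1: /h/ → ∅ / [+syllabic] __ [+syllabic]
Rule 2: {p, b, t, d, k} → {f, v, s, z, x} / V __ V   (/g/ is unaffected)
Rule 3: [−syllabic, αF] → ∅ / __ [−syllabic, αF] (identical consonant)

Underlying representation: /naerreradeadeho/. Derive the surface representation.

Rule 1 (intervocalic h-deletion): /h/ occurs between vowels /e/ and /o/, so it deletes. /naerreradeadeho/ → naerreradeadeo.
Rule 2 (intervocalic spirantization): /d/ is a stop between vowels /a/ and /e/, so it spirantizes to the fricative [z]. /d/ is a stop between vowels /a/ and /e/, so it spirantizes to the fricative [z]. /naerreradeadeo/ → naerrerazeazeo.
Rule 3 (degemination): /rr/ is a geminate; the first /r/ deletes. /naerrerazeazeo/ → naererazeazeo.

naererazeazeo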